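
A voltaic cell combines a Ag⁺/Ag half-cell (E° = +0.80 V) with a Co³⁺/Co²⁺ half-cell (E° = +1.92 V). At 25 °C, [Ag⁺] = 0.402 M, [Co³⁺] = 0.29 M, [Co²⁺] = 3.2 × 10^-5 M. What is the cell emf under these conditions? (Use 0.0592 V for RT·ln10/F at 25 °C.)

1.38 V

The Co³⁺/Co²⁺ couple has the higher reduction potential and acts as the cathode, so E°_cell = +1.92 − (+0.80) = 1.12 V.
Balancing electrons gives n = 1; the reaction quotient is Q = [Ag⁺]·[Co²⁺]/[Co³⁺] = 4.44 × 10^-5.
At 25 °C, E = E° − (0.0592/n) log Q = 1.12 − (0.0592/1)(-4.353) = 1.120 + 0.258 = 1.378 V.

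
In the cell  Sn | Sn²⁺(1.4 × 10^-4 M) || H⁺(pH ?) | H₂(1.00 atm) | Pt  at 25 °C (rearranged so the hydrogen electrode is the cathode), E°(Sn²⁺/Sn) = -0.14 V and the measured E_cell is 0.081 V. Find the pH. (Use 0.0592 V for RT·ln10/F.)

pH = 2.92

E°_cell = 0.14 V and n = 2.
log Q = n(E° − E)/0.0592 = 2×(0.14 − 0.081)/0.0592 = 1.993.
With Q = [Sn²⁺]·P(H₂) / [H⁺]^2, solving for [H⁺] gives log[H⁺] = -2.924, so pH = 2.92.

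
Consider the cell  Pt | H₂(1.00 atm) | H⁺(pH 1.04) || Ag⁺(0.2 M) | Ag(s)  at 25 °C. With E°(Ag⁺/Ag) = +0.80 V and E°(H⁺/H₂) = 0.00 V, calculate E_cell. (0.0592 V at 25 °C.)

The Ag⁺/Ag couple is the cathode, so E°_cell = 0.80 V; n = 2.
[H⁺] = 10^(−1.04) = 0.091 M, and Q = [H⁺]^2 / ([Ag⁺]^2·P(H₂)) = 0.208.
E = E° − (0.0592/2) log Q = 0.80 − (0.0592/2)(-0.682) = 0.820 V.

0.82 V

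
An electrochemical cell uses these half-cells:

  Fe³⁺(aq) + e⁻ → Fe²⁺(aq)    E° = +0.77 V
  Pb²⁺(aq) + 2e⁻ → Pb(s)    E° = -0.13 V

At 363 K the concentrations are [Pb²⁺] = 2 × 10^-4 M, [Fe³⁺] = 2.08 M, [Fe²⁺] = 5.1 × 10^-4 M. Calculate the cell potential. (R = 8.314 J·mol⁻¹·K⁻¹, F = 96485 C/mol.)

1.29 V

The Fe³⁺/Fe²⁺ couple has the higher reduction potential and acts as the cathode, so E°_cell = +0.77 − (-0.13) = 0.90 V.
Balancing electrons gives n = 2; the reaction quotient is Q = [Pb²⁺]·[Fe²⁺]^2/[Fe³⁺]^2 = 1.2 × 10^-11.
E = E° − (RT/nF) ln Q = 0.90 − (8.314×363)/(2×96485) × (-25.144) = 0.900 + 0.393 = 1.293 V.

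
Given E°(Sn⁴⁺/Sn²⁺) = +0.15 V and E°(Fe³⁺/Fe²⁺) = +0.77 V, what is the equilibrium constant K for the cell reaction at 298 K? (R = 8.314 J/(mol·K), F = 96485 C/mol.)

9.4 × 10^20

E°_cell = +0.77 − (+0.15) = 0.62 V, with n = 2 electrons transferred.
At equilibrium E = 0, so the Nernst equation gives ln K = nFE°/RT = (2)(96485)(0.62)/((8.314)(298)) = 48.29.
K = e^48.29 = 9.4 × 10^20.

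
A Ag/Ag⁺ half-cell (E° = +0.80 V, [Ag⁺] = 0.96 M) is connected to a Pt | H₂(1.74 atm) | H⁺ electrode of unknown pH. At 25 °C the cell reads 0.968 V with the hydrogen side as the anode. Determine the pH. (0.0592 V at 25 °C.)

E°_cell = 0.80 V and n = 2.
log Q = n(E° − E)/0.0592 = 2×(0.80 − 0.968)/0.0592 = -5.676.
With Q = [H⁺]^2 / ([Ag⁺]^2·P(H₂)), solving for [H⁺] gives log[H⁺] = -2.735, so pH = 2.74.

pH = 2.74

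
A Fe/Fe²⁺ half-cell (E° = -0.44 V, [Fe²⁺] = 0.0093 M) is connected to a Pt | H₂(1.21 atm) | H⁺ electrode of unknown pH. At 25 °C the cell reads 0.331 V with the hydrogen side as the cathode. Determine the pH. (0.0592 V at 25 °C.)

E°_cell = 0.44 V and n = 2.
log Q = n(E° − E)/0.0592 = 2×(0.44 − 0.331)/0.0592 = 3.682.
With Q = [Fe²⁺]·P(H₂) / [H⁺]^2, solving for [H⁺] gives log[H⁺] = -2.816, so pH = 2.82.

pH = 2.82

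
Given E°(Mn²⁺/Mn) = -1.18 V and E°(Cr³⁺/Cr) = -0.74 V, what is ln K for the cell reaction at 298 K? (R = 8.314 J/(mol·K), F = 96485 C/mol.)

E°_cell = -0.74 − (-1.18) = 0.44 V, with n = 6 electrons transferred.
At equilibrium E = 0, so the Nernst equation gives ln K = nFE°/RT = (6)(96485)(0.44)/((8.314)(298)) = 102.81.

ln K = 102.8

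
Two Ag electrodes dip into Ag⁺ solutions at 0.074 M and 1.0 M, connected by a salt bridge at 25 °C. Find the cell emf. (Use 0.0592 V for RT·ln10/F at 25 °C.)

0.067 V

Both half-cells are Ag⁺/Ag, so E°_cell = 0. The concentrated side is the cathode; the cell reaction moves Ag⁺ from high to low concentration with n = 1.
Q = [Ag⁺]_dilute/[Ag⁺]_conc = 0.074/1.0 = 0.0740.
E = 0 − (0.0592/1) log Q = −(0.0592/1)(-1.131) = 0.0670 V.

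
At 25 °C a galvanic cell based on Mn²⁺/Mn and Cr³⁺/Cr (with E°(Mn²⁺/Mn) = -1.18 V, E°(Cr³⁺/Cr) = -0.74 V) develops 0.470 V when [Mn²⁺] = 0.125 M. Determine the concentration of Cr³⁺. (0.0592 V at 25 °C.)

From the Nernst equation, log Q = n(E° − E)/0.0592 = 6(0.44 − 0.470)/0.0592 = -3.041, so Q = 9.11 × 10^-4.
With Q = [Mn²⁺]^3/[Cr³⁺]^2 and the known concentrations, [Cr³⁺]^2 in the denominator gives [Cr³⁺] = 1.5 M.

1.5 M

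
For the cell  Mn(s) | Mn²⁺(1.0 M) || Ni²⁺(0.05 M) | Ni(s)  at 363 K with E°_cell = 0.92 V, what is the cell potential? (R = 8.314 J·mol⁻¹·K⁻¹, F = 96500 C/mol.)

0.873 V

Balancing electrons gives n = 2; the reaction quotient is Q = [Mn²⁺]/[Ni²⁺] = 20.0.
E = E° − (RT/nF) ln Q = 0.92 − (8.314×363)/(2×96500) × (2.996) = 0.920 − 0.047 = 0.873 V.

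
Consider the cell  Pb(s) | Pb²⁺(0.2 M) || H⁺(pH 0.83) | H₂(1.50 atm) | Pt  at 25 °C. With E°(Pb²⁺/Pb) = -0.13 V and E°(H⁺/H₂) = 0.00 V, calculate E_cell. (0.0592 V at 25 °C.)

0.096 V

The hydrogen couple is the cathode, so E°_cell = 0.13 V; n = 2.
[H⁺] = 10^(−0.83) = 0.15 M, and Q = [Pb²⁺]·P(H₂) / [H⁺]^2 = 13.7.
E = E° − (0.0592/2) log Q = 0.13 − (0.0592/2)(1.137) = 0.096 V.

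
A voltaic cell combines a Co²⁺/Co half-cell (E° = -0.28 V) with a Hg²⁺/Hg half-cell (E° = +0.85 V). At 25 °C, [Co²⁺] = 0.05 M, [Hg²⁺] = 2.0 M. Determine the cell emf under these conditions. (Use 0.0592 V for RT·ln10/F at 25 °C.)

1.18 V

The Hg²⁺/Hg couple has the higher reduction potential and acts as the cathode, so E°_cell = +0.85 − (-0.28) = 1.13 V.
Balancing electrons gives n = 2; the reaction quotient is Q = [Co²⁺]/[Hg²⁺] = 0.0250.
At 25 °C, E = E° − (0.0592/n) log Q = 1.13 − (0.0592/2)(-1.602) = 1.130 + 0.047 = 1.177 V.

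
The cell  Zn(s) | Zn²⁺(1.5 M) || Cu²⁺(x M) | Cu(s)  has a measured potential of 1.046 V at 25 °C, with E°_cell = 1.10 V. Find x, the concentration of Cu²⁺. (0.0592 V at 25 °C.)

From the Nernst equation, log Q = n(E° − E)/0.0592 = 2(1.10 − 1.046)/0.0592 = 1.824, so Q = 66.7.
With Q = [Zn²⁺]/[Cu²⁺] and the known concentrations, [Cu²⁺] in the denominator gives [Cu²⁺] = 0.022 M.

0.022 M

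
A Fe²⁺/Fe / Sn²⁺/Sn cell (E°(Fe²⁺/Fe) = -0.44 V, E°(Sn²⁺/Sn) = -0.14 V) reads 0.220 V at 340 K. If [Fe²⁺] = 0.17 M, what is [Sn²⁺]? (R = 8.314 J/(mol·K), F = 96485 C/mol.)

From the Nernst equation, ln Q = nF(E° − E)/RT = 2×96485×(0.30 − 0.220)/(8.314×340) = 5.461, so Q = 235.
With Q = [Fe²⁺]/[Sn²⁺] and the known concentrations, [Sn²⁺] in the denominator gives [Sn²⁺] = 7.2 × 10^-4 M.

7.2 × 10^-4 M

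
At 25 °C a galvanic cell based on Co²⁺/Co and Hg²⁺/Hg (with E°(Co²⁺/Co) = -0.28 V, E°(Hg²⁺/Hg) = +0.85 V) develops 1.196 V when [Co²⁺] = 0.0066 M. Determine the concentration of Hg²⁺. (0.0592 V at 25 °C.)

1.1 M

From the Nernst equation, log Q = n(E° − E)/0.0592 = 2(1.13 − 1.196)/0.0592 = -2.230, so Q = 0.00589.
With Q = [Co²⁺]/[Hg²⁺] and the known concentrations, [Hg²⁺] in the denominator gives [Hg²⁺] = 1.1 M.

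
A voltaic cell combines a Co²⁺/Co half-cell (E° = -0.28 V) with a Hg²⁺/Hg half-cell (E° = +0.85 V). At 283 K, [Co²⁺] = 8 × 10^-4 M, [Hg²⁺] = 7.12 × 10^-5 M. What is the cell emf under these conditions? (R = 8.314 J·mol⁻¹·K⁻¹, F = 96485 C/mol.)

1.10 V

The Hg²⁺/Hg couple has the higher reduction potential and acts as the cathode, so E°_cell = +0.85 − (-0.28) = 1.13 V.
Balancing electrons gives n = 2; the reaction quotient is Q = [Co²⁺]/[Hg²⁺] = 11.2.
E = E° − (RT/nF) ln Q = 1.13 − (8.314×283)/(2×96485) × (2.419) = 1.130 − 0.029 = 1.101 V.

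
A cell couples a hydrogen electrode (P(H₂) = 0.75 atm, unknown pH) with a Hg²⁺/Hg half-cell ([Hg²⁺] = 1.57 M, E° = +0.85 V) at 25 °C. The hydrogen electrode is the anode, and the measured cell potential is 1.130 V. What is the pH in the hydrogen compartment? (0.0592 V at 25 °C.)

pH = 4.69

E°_cell = 0.85 V and n = 2.
log Q = n(E° − E)/0.0592 = 2×(0.85 − 1.130)/0.0592 = -9.459.
With Q = [H⁺]^2 / ([Hg²⁺]·P(H₂)), solving for [H⁺] gives log[H⁺] = -4.694, so pH = 4.69.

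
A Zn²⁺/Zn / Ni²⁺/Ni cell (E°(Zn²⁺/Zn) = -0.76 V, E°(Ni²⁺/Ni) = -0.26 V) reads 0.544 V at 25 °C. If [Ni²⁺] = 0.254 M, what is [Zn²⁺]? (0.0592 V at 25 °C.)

0.0083 M

From the Nernst equation, log Q = n(E° − E)/0.0592 = 2(0.50 − 0.544)/0.0592 = -1.486, so Q = 0.0326.
With Q = [Zn²⁺]/[Ni²⁺] and the known concentrations, [Zn²⁺] in the numerator gives [Zn²⁺] = 0.0083 M.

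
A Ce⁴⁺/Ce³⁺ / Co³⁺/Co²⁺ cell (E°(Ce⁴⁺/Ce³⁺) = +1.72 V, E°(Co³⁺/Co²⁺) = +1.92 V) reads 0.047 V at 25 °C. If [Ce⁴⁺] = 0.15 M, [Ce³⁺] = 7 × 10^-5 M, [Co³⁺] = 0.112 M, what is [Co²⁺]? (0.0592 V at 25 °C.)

0.02 M

From the Nernst equation, log Q = n(E° − E)/0.0592 = 1(0.20 − 0.047)/0.0592 = 2.584, so Q = 384.
With Q = [Ce⁴⁺]·[Co²⁺]/([Ce³⁺]·[Co³⁺]) and the known concentrations, [Co²⁺] in the numerator gives [Co²⁺] = 0.02 M.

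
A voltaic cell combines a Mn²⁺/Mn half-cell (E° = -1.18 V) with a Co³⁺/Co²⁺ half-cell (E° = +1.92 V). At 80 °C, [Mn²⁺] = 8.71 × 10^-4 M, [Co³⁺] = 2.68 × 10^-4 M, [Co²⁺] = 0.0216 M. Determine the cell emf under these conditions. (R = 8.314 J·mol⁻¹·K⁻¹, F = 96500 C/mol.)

The Co³⁺/Co²⁺ couple has the higher reduction potential and acts as the cathode, so E°_cell = +1.92 − (-1.18) = 3.10 V.
Balancing electrons gives n = 2; the reaction quotient is Q = [Mn²⁺]·[Co²⁺]^2/[Co³⁺]^2 = 5.66.
E = E° − (RT/nF) ln Q = 3.10 − (8.314×353)/(2×96500) × (1.733) = 3.100 − 0.026 = 3.074 V.

3.07 V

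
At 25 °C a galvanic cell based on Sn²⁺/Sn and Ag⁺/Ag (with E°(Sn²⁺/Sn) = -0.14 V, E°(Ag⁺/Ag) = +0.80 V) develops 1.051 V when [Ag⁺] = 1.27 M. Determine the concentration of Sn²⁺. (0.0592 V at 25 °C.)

From the Nernst equation, log Q = n(E° − E)/0.0592 = 2(0.94 − 1.051)/0.0592 = -3.750, so Q = 1.78 × 10^-4.
With Q = [Sn²⁺]/[Ag⁺]^2 and the known concentrations, [Sn²⁺] in the numerator gives [Sn²⁺] = 2.9 × 10^-4 M.

2.9 × 10^-4 M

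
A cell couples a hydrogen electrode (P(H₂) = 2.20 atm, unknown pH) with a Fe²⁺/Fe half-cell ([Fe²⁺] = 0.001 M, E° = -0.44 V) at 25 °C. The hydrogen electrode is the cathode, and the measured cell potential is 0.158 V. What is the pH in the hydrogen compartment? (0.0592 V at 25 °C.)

pH = 6.09

E°_cell = 0.44 V and n = 2.
log Q = n(E° − E)/0.0592 = 2×(0.44 − 0.158)/0.0592 = 9.527.
With Q = [Fe²⁺]·P(H₂) / [H⁺]^2, solving for [H⁺] gives log[H⁺] = -6.092, so pH = 6.09.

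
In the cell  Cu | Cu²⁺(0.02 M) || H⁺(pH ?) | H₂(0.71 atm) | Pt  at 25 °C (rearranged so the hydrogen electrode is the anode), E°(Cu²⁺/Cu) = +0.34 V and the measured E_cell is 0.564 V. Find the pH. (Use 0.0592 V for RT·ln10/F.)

pH = 4.71

E°_cell = 0.34 V and n = 2.
log Q = n(E° − E)/0.0592 = 2×(0.34 − 0.564)/0.0592 = -7.568.
With Q = [H⁺]^2 / ([Cu²⁺]·P(H₂)), solving for [H⁺] gives log[H⁺] = -4.708, so pH = 4.71.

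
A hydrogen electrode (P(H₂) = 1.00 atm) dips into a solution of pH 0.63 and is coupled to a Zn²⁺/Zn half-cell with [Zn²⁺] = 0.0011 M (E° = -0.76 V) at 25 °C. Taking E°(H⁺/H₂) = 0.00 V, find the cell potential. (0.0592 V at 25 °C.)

The hydrogen couple is the cathode, so E°_cell = 0.76 V; n = 2.
[H⁺] = 10^(−0.63) = 0.23 M, and Q = [Zn²⁺]·P(H₂) / [H⁺]^2 = 0.0200.
E = E° − (0.0592/2) log Q = 0.76 − (0.0592/2)(-1.699) = 0.810 V.

0.81 V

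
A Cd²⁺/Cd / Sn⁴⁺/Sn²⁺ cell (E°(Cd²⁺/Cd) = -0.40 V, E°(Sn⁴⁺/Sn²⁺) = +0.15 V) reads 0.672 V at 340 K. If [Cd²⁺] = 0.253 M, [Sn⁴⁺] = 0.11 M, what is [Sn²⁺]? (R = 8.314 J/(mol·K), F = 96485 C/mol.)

1.1 × 10^-4 M

From the Nernst equation, ln Q = nF(E° − E)/RT = 2×96485×(0.55 − 0.672)/(8.314×340) = -8.328, so Q = 2.42 × 10^-4.
With Q = [Cd²⁺]·[Sn²⁺]/[Sn⁴⁺] and the known concentrations, [Sn²⁺] in the numerator gives [Sn²⁺] = 1.1 × 10^-4 M.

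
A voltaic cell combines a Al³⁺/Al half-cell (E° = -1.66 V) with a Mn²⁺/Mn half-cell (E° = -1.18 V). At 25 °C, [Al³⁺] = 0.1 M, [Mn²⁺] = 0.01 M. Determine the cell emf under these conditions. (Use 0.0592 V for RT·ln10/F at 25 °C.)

The Mn²⁺/Mn couple has the higher reduction potential and acts as the cathode, so E°_cell = -1.18 − (-1.66) = 0.48 V.
Balancing electrons gives n = 6; the reaction quotient is Q = [Al³⁺]^2/[Mn²⁺]^3 = 1 × 10^4.
At 25 °C, E = E° − (0.0592/n) log Q = 0.48 − (0.0592/6)(4.000) = 0.480 − 0.039 = 0.441 V.

0.441 V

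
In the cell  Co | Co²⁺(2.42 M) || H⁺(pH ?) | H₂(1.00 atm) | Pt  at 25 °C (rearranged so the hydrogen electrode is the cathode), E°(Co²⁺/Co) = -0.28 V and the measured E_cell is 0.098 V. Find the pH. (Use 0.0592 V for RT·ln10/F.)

E°_cell = 0.28 V and n = 2.
log Q = n(E° − E)/0.0592 = 2×(0.28 − 0.098)/0.0592 = 6.149.
With Q = [Co²⁺]·P(H₂) / [H⁺]^2, solving for [H⁺] gives log[H⁺] = -2.882, so pH = 2.88.

pH = 2.88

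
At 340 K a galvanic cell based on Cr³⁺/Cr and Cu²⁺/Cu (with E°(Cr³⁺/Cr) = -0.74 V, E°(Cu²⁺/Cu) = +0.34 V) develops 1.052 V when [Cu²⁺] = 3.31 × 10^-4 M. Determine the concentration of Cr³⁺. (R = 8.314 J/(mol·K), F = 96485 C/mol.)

1.1 × 10^-4 M

From the Nernst equation, ln Q = nF(E° − E)/RT = 6×96485×(1.08 − 1.052)/(8.314×340) = 5.734, so Q = 309.
With Q = [Cr³⁺]^2/[Cu²⁺]^3 and the known concentrations, [Cr³⁺]^2 in the numerator gives [Cr³⁺] = 1.1 × 10^-4 M.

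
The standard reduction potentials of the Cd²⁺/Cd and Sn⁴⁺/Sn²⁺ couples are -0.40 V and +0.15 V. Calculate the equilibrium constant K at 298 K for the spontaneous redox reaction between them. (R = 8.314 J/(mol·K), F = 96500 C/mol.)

E°_cell = +0.15 − (-0.40) = 0.55 V, with n = 2 electrons transferred.
At equilibrium E = 0, so the Nernst equation gives ln K = nFE°/RT = (2)(96500)(0.55)/((8.314)(298)) = 42.84.
K = e^42.84 = 4 × 10^18.

4 × 10^18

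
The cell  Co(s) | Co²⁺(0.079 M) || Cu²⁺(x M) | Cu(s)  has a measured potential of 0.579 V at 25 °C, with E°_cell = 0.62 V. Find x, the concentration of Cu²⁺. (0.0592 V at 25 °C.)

0.0033 M

From the Nernst equation, log Q = n(E° − E)/0.0592 = 2(0.62 − 0.579)/0.0592 = 1.385, so Q = 24.3.
With Q = [Co²⁺]/[Cu²⁺] and the known concentrations, [Cu²⁺] in the denominator gives [Cu²⁺] = 0.0033 M.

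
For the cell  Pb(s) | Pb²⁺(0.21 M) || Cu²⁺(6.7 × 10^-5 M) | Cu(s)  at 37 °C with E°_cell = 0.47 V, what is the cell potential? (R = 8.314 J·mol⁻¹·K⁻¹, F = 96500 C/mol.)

Balancing electrons gives n = 2; the reaction quotient is Q = [Pb²⁺]/[Cu²⁺] = 3130.
E = E° − (RT/nF) ln Q = 0.47 − (8.314×310)/(2×96500) × (8.050) = 0.470 − 0.108 = 0.362 V.

0.362 V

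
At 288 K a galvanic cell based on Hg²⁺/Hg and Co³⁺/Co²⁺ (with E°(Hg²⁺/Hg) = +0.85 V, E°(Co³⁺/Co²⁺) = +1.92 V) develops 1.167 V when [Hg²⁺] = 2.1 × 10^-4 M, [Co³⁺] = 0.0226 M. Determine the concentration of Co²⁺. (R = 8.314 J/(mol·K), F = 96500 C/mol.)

From the Nernst equation, ln Q = nF(E° − E)/RT = 2×96500×(1.07 − 1.167)/(8.314×288) = -7.819, so Q = 4.02 × 10^-4.
With Q = [Hg²⁺]·[Co²⁺]^2/[Co³⁺]^2 and the known concentrations, [Co²⁺]^2 in the numerator gives [Co²⁺] = 0.031 M.

0.031 M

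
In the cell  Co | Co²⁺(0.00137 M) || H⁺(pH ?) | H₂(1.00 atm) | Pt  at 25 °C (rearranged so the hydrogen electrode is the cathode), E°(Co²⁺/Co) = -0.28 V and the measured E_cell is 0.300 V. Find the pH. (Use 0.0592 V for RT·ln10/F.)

E°_cell = 0.28 V and n = 2.
log Q = n(E° − E)/0.0592 = 2×(0.28 − 0.300)/0.0592 = -0.676.
With Q = [Co²⁺]·P(H₂) / [H⁺]^2, solving for [H⁺] gives log[H⁺] = -1.094, so pH = 1.09.

pH = 1.09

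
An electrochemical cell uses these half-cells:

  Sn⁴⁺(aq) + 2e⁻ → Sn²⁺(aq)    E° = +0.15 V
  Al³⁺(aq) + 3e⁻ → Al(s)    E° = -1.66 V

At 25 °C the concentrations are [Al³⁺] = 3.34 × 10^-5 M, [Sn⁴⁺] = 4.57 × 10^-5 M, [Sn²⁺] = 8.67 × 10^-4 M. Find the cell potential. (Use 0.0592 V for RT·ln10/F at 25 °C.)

1.86 V

The Sn⁴⁺/Sn²⁺ couple has the higher reduction potential and acts as the cathode, so E°_cell = +0.15 − (-1.66) = 1.81 V.
Balancing electrons gives n = 6; the reaction quotient is Q = [Al³⁺]^2·[Sn²⁺]^3/[Sn⁴⁺]^3 = 7.62 × 10^-6.
At 25 °C, E = E° − (0.0592/n) log Q = 1.81 − (0.0592/6)(-5.118) = 1.810 + 0.050 = 1.860 V.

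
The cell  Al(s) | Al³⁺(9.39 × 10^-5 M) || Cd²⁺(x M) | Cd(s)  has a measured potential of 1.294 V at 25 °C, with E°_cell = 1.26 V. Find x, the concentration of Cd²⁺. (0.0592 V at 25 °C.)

0.029 M

From the Nernst equation, log Q = n(E° − E)/0.0592 = 6(1.26 − 1.294)/0.0592 = -3.446, so Q = 3.58 × 10^-4.
With Q = [Al³⁺]^2/[Cd²⁺]^3 and the known concentrations, [Cd²⁺]^3 in the denominator gives [Cd²⁺] = 0.029 M.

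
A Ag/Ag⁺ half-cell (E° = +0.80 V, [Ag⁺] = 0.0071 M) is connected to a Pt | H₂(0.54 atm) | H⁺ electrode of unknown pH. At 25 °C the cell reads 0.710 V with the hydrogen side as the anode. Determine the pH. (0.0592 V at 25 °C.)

E°_cell = 0.80 V and n = 2.
log Q = n(E° − E)/0.0592 = 2×(0.80 − 0.710)/0.0592 = 3.041.
With Q = [H⁺]^2 / ([Ag⁺]^2·P(H₂)), solving for [H⁺] gives log[H⁺] = -0.762, so pH = 0.76.

pH = 0.76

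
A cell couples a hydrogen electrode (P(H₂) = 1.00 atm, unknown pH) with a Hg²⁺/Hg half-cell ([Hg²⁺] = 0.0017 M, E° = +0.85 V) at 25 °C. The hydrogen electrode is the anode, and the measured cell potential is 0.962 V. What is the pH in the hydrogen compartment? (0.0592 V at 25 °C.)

E°_cell = 0.85 V and n = 2.
log Q = n(E° − E)/0.0592 = 2×(0.85 − 0.962)/0.0592 = -3.784.
With Q = [H⁺]^2 / ([Hg²⁺]·P(H₂)), solving for [H⁺] gives log[H⁺] = -3.277, so pH = 3.28.

pH = 3.28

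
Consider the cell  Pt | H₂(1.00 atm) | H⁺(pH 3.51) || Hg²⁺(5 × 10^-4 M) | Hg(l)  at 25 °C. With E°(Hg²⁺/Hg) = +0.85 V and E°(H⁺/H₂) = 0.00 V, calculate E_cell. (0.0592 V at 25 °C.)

0.96 V

The Hg²⁺/Hg couple is the cathode, so E°_cell = 0.85 V; n = 2.
[H⁺] = 10^(−3.51) = 3.1 × 10^-4 M, and Q = [H⁺]^2 / ([Hg²⁺]·P(H₂)) = 1.91 × 10^-4.
E = E° − (0.0592/2) log Q = 0.85 − (0.0592/2)(-3.719) = 0.960 V.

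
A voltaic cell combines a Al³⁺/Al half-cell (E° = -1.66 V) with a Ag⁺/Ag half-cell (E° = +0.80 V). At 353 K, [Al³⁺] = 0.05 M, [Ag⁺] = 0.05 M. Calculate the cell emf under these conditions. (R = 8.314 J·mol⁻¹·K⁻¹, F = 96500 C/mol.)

2.40 V

The Ag⁺/Ag couple has the higher reduction potential and acts as the cathode, so E°_cell = +0.80 − (-1.66) = 2.46 V.
Balancing electrons gives n = 3; the reaction quotient is Q = [Al³⁺]/[Ag⁺]^3 = 400.
E = E° − (RT/nF) ln Q = 2.46 − (8.314×353)/(3×96500) × (5.991) = 2.460 − 0.061 = 2.399 V.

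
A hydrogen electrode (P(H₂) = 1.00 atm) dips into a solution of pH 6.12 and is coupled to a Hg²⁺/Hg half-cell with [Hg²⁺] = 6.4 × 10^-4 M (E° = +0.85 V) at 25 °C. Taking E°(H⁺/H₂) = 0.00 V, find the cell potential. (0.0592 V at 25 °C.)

The Hg²⁺/Hg couple is the cathode, so E°_cell = 0.85 V; n = 2.
[H⁺] = 10^(−6.12) = 7.6 × 10^-7 M, and Q = [H⁺]^2 / ([Hg²⁺]·P(H₂)) = 8.99 × 10^-10.
E = E° − (0.0592/2) log Q = 0.85 − (0.0592/2)(-9.046) = 1.118 V.

1.12 V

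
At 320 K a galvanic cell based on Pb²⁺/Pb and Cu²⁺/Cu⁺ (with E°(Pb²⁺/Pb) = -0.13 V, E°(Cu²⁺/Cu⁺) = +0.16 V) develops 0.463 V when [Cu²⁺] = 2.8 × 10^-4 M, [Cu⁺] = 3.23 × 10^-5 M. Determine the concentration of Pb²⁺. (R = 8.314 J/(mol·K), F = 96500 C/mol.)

From the Nernst equation, ln Q = nF(E° − E)/RT = 2×96500×(0.29 − 0.463)/(8.314×320) = -12.550, so Q = 3.54 × 10^-6.
With Q = [Pb²⁺]·[Cu⁺]^2/[Cu²⁺]^2 and the known concentrations, [Pb²⁺] in the numerator gives [Pb²⁺] = 2.7 × 10^-4 M.

2.7 × 10^-4 M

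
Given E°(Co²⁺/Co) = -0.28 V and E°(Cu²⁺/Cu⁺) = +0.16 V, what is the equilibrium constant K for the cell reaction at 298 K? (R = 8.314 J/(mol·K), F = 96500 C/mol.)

E°_cell = +0.16 − (-0.28) = 0.44 V, with n = 2 electrons transferred.
At equilibrium E = 0, so the Nernst equation gives ln K = nFE°/RT = (2)(96500)(0.44)/((8.314)(298)) = 34.28.
K = e^34.28 = 7.7 × 10^14.

7.7 × 10^14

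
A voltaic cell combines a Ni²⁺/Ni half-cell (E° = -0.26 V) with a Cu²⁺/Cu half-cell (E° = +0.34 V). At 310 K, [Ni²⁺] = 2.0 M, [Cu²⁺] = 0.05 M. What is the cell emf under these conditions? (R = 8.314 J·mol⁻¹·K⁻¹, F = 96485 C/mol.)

0.551 V

The Cu²⁺/Cu couple has the higher reduction potential and acts as the cathode, so E°_cell = +0.34 − (-0.26) = 0.60 V.
Balancing electrons gives n = 2; the reaction quotient is Q = [Ni²⁺]/[Cu²⁺] = 40.0.
E = E° − (RT/nF) ln Q = 0.60 − (8.314×310)/(2×96485) × (3.689) = 0.600 − 0.049 = 0.551 V.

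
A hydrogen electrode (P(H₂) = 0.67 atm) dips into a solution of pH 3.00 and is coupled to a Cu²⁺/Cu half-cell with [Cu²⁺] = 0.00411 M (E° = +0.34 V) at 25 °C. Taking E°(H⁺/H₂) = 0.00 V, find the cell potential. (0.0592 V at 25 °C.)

0.44 V

The Cu²⁺/Cu couple is the cathode, so E°_cell = 0.34 V; n = 2.
[H⁺] = 10^(−3.00) = 0.0010 M, and Q = [H⁺]^2 / ([Cu²⁺]·P(H₂)) = 3.63 × 10^-4.
E = E° − (0.0592/2) log Q = 0.34 − (0.0592/2)(-3.440) = 0.442 V.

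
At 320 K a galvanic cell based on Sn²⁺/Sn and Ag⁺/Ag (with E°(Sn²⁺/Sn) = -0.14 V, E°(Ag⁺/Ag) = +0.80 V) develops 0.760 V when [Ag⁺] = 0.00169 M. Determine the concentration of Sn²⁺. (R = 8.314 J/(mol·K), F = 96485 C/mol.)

1.3 M

From the Nernst equation, ln Q = nF(E° − E)/RT = 2×96485×(0.94 − 0.760)/(8.314×320) = 13.056, so Q = 4.68 × 10^5.
With Q = [Sn²⁺]/[Ag⁺]^2 and the known concentrations, [Sn²⁺] in the numerator gives [Sn²⁺] = 1.3 M.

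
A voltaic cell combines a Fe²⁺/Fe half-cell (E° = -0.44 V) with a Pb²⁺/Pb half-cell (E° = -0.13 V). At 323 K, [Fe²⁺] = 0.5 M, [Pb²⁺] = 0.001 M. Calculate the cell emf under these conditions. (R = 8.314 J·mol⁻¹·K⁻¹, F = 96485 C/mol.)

0.224 V

The Pb²⁺/Pb couple has the higher reduction potential and acts as the cathode, so E°_cell = -0.13 − (-0.44) = 0.31 V.
Balancing electrons gives n = 2; the reaction quotient is Q = [Fe²⁺]/[Pb²⁺] = 500.
E = E° − (RT/nF) ln Q = 0.31 − (8.314×323)/(2×96485) × (6.215) = 0.310 − 0.086 = 0.224 V.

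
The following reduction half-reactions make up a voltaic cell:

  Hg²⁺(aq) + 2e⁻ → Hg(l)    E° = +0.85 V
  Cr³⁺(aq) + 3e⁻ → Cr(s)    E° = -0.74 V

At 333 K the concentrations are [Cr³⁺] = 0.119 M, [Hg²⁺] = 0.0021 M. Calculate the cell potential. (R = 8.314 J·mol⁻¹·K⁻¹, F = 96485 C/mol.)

1.52 V

The Hg²⁺/Hg couple has the higher reduction potential and acts as the cathode, so E°_cell = +0.85 − (-0.74) = 1.59 V.
Balancing electrons gives n = 6; the reaction quotient is Q = [Cr³⁺]^2/[Hg²⁺]^3 = 1.53 × 10^6.
E = E° − (RT/nF) ln Q = 1.59 − (8.314×333)/(6×96485) × (14.240) = 1.590 − 0.068 = 1.522 V.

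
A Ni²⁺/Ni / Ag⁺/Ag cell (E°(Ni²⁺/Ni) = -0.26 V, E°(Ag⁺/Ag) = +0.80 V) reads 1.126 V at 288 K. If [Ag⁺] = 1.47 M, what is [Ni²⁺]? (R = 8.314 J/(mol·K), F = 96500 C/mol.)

0.011 M

From the Nernst equation, ln Q = nF(E° − E)/RT = 2×96500×(1.06 − 1.126)/(8.314×288) = -5.320, so Q = 0.00489.
With Q = [Ni²⁺]/[Ag⁺]^2 and the known concentrations, [Ni²⁺] in the numerator gives [Ni²⁺] = 0.011 M.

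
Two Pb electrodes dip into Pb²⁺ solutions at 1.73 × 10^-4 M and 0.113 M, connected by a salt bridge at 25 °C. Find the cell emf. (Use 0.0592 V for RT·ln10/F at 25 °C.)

Both half-cells are Pb²⁺/Pb, so E°_cell = 0. The concentrated side is the cathode; the cell reaction moves Pb²⁺ from high to low concentration with n = 2.
Q = [Pb²⁺]_dilute/[Pb²⁺]_conc = 1.73 × 10^-4/0.113 = 0.00153.
E = 0 − (0.0592/2) log Q = −(0.0592/2)(-2.815) = 0.0833 V.

0.083 V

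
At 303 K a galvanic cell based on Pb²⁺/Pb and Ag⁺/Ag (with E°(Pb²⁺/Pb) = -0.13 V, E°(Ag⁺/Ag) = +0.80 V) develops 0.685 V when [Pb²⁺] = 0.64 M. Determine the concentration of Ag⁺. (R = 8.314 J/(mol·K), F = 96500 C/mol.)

6.7 × 10^-5 M

From the Nernst equation, ln Q = nF(E° − E)/RT = 2×96500×(0.93 − 0.685)/(8.314×303) = 18.770, so Q = 1.42 × 10^8.
With Q = [Pb²⁺]/[Ag⁺]^2 and the known concentrations, [Ag⁺]^2 in the denominator gives [Ag⁺] = 6.7 × 10^-5 M.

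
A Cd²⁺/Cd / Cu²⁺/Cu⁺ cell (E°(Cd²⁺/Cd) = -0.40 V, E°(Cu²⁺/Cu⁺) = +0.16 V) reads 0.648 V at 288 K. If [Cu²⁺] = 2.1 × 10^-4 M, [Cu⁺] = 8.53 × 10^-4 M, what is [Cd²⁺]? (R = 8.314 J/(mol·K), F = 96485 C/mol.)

5 × 10^-5 M

From the Nernst equation, ln Q = nF(E° − E)/RT = 2×96485×(0.56 − 0.648)/(8.314×288) = -7.092, so Q = 8.32 × 10^-4.
With Q = [Cd²⁺]·[Cu⁺]^2/[Cu²⁺]^2 and the known concentrations, [Cd²⁺] in the numerator gives [Cd²⁺] = 5 × 10^-5 M.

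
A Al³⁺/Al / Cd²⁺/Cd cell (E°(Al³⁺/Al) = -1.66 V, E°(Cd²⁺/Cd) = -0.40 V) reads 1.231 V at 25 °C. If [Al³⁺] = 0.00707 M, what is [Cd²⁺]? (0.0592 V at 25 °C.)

From the Nernst equation, log Q = n(E° − E)/0.0592 = 6(1.26 − 1.231)/0.0592 = 2.939, so Q = 869.
With Q = [Al³⁺]^2/[Cd²⁺]^3 and the known concentrations, [Cd²⁺]^3 in the denominator gives [Cd²⁺] = 0.0039 M.

0.0039 M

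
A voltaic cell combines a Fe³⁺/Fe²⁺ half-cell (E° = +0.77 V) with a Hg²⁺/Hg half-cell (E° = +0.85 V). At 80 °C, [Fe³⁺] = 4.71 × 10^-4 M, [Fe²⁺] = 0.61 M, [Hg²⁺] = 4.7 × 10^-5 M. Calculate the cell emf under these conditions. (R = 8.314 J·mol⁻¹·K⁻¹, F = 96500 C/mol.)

0.146 V

The Hg²⁺/Hg couple has the higher reduction potential and acts as the cathode, so E°_cell = +0.85 − (+0.77) = 0.08 V.
Balancing electrons gives n = 2; the reaction quotient is Q = [Fe³⁺]^2/([Fe²⁺]^2·[Hg²⁺]) = 0.0127.
E = E° − (RT/nF) ln Q = 0.08 − (8.314×353)/(2×96500) × (-4.367) = 0.080 + 0.066 = 0.146 V.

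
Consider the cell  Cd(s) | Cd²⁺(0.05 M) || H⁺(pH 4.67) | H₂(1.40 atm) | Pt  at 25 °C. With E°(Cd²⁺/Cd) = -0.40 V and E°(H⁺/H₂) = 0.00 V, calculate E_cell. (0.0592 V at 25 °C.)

0.16 V

The hydrogen couple is the cathode, so E°_cell = 0.40 V; n = 2.
[H⁺] = 10^(−4.67) = 2.1 × 10^-5 M, and Q = [Cd²⁺]·P(H₂) / [H⁺]^2 = 1.53 × 10^8.
E = E° − (0.0592/2) log Q = 0.40 − (0.0592/2)(8.185) = 0.158 V.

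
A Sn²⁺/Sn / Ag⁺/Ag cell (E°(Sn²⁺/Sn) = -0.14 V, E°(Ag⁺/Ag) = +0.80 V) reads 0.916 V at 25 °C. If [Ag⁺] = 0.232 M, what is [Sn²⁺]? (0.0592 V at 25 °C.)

From the Nernst equation, log Q = n(E° − E)/0.0592 = 2(0.94 − 0.916)/0.0592 = 0.811, so Q = 6.47.
With Q = [Sn²⁺]/[Ag⁺]^2 and the known concentrations, [Sn²⁺] in the numerator gives [Sn²⁺] = 0.35 M.

0.35 M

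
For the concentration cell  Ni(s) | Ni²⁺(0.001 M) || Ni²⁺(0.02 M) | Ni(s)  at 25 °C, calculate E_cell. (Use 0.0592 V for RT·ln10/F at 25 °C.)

Both half-cells are Ni²⁺/Ni, so E°_cell = 0. The concentrated side is the cathode; the cell reaction moves Ni²⁺ from high to low concentration with n = 2.
Q = [Ni²⁺]_dilute/[Ni²⁺]_conc = 0.001/0.02 = 0.0500.
E = 0 − (0.0592/2) log Q = −(0.0592/2)(-1.301) = 0.0385 V.

0.039 V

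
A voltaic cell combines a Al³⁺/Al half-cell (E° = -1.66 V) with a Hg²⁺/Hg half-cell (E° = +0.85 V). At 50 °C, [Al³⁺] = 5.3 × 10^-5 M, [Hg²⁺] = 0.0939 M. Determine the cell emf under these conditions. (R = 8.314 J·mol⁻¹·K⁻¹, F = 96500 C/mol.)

The Hg²⁺/Hg couple has the higher reduction potential and acts as the cathode, so E°_cell = +0.85 − (-1.66) = 2.51 V.
Balancing electrons gives n = 6; the reaction quotient is Q = [Al³⁺]^2/[Hg²⁺]^3 = 3.39 × 10^-6.
E = E° − (RT/nF) ln Q = 2.51 − (8.314×323)/(6×96500) × (-12.594) = 2.510 + 0.058 = 2.568 V.

2.57 V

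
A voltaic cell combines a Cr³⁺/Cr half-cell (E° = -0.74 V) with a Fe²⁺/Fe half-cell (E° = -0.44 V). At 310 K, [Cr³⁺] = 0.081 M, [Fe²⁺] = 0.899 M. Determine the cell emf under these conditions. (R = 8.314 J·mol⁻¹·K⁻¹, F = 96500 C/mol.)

The Fe²⁺/Fe couple has the higher reduction potential and acts as the cathode, so E°_cell = -0.44 − (-0.74) = 0.30 V.
Balancing electrons gives n = 6; the reaction quotient is Q = [Cr³⁺]^2/[Fe²⁺]^3 = 0.00903.
E = E° − (RT/nF) ln Q = 0.30 − (8.314×310)/(6×96500) × (-4.707) = 0.300 + 0.021 = 0.321 V.

0.321 V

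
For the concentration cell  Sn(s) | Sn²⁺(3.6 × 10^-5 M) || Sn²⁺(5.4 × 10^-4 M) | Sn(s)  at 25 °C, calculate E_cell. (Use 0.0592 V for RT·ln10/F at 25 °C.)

Both half-cells are Sn²⁺/Sn, so E°_cell = 0. The concentrated side is the cathode; the cell reaction moves Sn²⁺ from high to low concentration with n = 2.
Q = [Sn²⁺]_dilute/[Sn²⁺]_conc = 3.6 × 10^-5/5.4 × 10^-4 = 0.0667.
E = 0 − (0.0592/2) log Q = −(0.0592/2)(-1.176) = 0.0348 V.

0.035 V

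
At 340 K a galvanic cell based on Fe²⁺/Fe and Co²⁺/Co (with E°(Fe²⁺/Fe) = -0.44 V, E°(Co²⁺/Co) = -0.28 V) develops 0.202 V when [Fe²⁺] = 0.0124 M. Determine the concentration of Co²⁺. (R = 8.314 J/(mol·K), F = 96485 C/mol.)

From the Nernst equation, ln Q = nF(E° − E)/RT = 2×96485×(0.16 − 0.202)/(8.314×340) = -2.867, so Q = 0.0569.
With Q = [Fe²⁺]/[Co²⁺] and the known concentrations, [Co²⁺] in the denominator gives [Co²⁺] = 0.22 M.

0.22 M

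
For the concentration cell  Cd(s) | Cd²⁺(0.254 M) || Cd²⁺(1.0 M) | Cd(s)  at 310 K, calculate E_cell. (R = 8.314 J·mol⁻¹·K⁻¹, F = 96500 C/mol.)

0.018 V

Both half-cells are Cd²⁺/Cd, so E°_cell = 0. The concentrated side is the cathode; the cell reaction moves Cd²⁺ from high to low concentration with n = 2.
Q = [Cd²⁺]_dilute/[Cd²⁺]_conc = 0.254/1.0 = 0.254.
E = 0 − (RT/nF) ln Q = −((8.314×310)/(2×96500))(-1.370) = 0.0183 V.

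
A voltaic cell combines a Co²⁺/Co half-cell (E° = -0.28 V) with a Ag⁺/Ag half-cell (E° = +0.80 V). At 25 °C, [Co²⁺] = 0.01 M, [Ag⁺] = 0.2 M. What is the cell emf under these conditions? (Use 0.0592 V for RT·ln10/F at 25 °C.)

1.10 V

The Ag⁺/Ag couple has the higher reduction potential and acts as the cathode, so E°_cell = +0.80 − (-0.28) = 1.08 V.
Balancing electrons gives n = 2; the reaction quotient is Q = [Co²⁺]/[Ag⁺]^2 = 0.250.
At 25 °C, E = E° − (0.0592/n) log Q = 1.08 − (0.0592/2)(-0.602) = 1.080 + 0.018 = 1.098 V.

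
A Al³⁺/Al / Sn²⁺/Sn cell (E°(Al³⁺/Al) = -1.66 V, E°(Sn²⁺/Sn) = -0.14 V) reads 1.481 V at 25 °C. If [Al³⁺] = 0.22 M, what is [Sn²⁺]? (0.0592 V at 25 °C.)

0.018 M

From the Nernst equation, log Q = n(E° − E)/0.0592 = 6(1.52 − 1.481)/0.0592 = 3.953, so Q = 8970.
With Q = [Al³⁺]^2/[Sn²⁺]^3 and the known concentrations, [Sn²⁺]^3 in the denominator gives [Sn²⁺] = 0.018 M.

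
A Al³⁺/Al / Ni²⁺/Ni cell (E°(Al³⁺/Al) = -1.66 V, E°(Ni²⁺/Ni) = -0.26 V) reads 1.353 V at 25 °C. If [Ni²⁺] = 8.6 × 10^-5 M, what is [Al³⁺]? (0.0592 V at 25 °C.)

1.9 × 10^-4 M

From the Nernst equation, log Q = n(E° − E)/0.0592 = 6(1.40 − 1.353)/0.0592 = 4.764, so Q = 5.8 × 10^4.
With Q = [Al³⁺]^2/[Ni²⁺]^3 and the known concentrations, [Al³⁺]^2 in the numerator gives [Al³⁺] = 1.9 × 10^-4 M.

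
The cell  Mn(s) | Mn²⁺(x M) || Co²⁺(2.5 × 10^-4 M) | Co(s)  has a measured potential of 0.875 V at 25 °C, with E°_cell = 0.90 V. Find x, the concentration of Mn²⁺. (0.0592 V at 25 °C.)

From the Nernst equation, log Q = n(E° − E)/0.0592 = 2(0.90 − 0.875)/0.0592 = 0.845, so Q = 6.99.
With Q = [Mn²⁺]/[Co²⁺] and the known concentrations, [Mn²⁺] in the numerator gives [Mn²⁺] = 0.0017 M.

0.0017 M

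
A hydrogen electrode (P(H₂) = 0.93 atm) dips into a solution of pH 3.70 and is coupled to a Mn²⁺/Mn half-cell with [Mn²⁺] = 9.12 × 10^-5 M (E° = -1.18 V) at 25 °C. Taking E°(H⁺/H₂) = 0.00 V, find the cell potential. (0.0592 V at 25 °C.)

The hydrogen couple is the cathode, so E°_cell = 1.18 V; n = 2.
[H⁺] = 10^(−3.70) = 2 × 10^-4 M, and Q = [Mn²⁺]·P(H₂) / [H⁺]^2 = 2130.
E = E° − (0.0592/2) log Q = 1.18 − (0.0592/2)(3.328) = 1.081 V.

1.08 V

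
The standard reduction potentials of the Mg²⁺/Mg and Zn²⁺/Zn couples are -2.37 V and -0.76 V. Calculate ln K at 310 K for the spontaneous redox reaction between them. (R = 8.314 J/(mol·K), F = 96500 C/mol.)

ln K = 120.6

E°_cell = -0.76 − (-2.37) = 1.61 V, with n = 2 electrons transferred.
At equilibrium E = 0, so the Nernst equation gives ln K = nFE°/RT = (2)(96500)(1.61)/((8.314)(310)) = 120.56.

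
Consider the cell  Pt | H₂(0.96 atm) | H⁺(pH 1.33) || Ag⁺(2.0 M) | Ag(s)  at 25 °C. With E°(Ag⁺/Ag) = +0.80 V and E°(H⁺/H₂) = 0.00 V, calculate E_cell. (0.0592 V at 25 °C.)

The Ag⁺/Ag couple is the cathode, so E°_cell = 0.80 V; n = 2.
[H⁺] = 10^(−1.33) = 0.047 M, and Q = [H⁺]^2 / ([Ag⁺]^2·P(H₂)) = 5.7 × 10^-4.
E = E° − (0.0592/2) log Q = 0.80 − (0.0592/2)(-3.244) = 0.896 V.

0.90 V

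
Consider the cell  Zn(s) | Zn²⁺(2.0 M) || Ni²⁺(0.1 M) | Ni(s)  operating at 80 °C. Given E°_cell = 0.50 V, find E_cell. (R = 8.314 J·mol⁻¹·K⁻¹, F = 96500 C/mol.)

0.454 V

Balancing electrons gives n = 2; the reaction quotient is Q = [Zn²⁺]/[Ni²⁺] = 20.0.
E = E° − (RT/nF) ln Q = 0.50 − (8.314×353)/(2×96500) × (2.996) = 0.500 − 0.046 = 0.454 V.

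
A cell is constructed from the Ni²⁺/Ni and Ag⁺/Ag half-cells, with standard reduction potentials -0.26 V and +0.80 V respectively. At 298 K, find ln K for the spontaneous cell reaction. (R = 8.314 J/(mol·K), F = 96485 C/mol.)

ln K = 82.6

E°_cell = +0.80 − (-0.26) = 1.06 V, with n = 2 electrons transferred.
At equilibrium E = 0, so the Nernst equation gives ln K = nFE°/RT = (2)(96485)(1.06)/((8.314)(298)) = 82.56.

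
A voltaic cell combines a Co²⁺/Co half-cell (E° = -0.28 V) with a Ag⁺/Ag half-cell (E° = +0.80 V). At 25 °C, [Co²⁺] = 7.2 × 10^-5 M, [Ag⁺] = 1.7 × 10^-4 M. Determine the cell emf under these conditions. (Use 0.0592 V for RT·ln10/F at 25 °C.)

The Ag⁺/Ag couple has the higher reduction potential and acts as the cathode, so E°_cell = +0.80 − (-0.28) = 1.08 V.
Balancing electrons gives n = 2; the reaction quotient is Q = [Co²⁺]/[Ag⁺]^2 = 2490.
At 25 °C, E = E° − (0.0592/n) log Q = 1.08 − (0.0592/2)(3.396) = 1.080 − 0.101 = 0.979 V.

0.979 V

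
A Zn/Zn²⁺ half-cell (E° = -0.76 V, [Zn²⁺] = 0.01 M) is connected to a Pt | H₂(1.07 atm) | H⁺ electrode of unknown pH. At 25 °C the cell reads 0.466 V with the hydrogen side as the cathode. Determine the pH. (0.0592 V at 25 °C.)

E°_cell = 0.76 V and n = 2.
log Q = n(E° − E)/0.0592 = 2×(0.76 − 0.466)/0.0592 = 9.932.
With Q = [Zn²⁺]·P(H₂) / [H⁺]^2, solving for [H⁺] gives log[H⁺] = -5.952, so pH = 5.95.

pH = 5.95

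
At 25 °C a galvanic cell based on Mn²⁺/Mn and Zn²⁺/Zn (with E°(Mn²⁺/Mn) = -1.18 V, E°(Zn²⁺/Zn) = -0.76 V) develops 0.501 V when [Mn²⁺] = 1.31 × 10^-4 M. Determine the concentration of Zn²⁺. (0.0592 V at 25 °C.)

From the Nernst equation, log Q = n(E° − E)/0.0592 = 2(0.42 − 0.501)/0.0592 = -2.736, so Q = 0.00183.
With Q = [Mn²⁺]/[Zn²⁺] and the known concentrations, [Zn²⁺] in the denominator gives [Zn²⁺] = 0.071 M.

0.071 M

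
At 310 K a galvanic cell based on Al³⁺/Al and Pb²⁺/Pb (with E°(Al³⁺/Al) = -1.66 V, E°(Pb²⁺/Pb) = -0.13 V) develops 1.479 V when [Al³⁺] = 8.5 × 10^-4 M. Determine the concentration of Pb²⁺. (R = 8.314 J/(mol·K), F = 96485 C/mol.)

2 × 10^-4 M

From the Nernst equation, ln Q = nF(E° − E)/RT = 6×96485×(1.53 − 1.479)/(8.314×310) = 11.455, so Q = 9.44 × 10^4.
With Q = [Al³⁺]^2/[Pb²⁺]^3 and the known concentrations, [Pb²⁺]^3 in the denominator gives [Pb²⁺] = 2 × 10^-4 M.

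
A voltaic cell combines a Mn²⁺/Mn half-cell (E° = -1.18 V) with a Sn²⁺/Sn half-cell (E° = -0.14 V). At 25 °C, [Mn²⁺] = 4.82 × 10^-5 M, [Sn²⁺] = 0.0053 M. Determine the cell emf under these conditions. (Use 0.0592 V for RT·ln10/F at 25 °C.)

1.10 V

The Sn²⁺/Sn couple has the higher reduction potential and acts as the cathode, so E°_cell = -0.14 − (-1.18) = 1.04 V.
Balancing electrons gives n = 2; the reaction quotient is Q = [Mn²⁺]/[Sn²⁺] = 0.00909.
At 25 °C, E = E° − (0.0592/n) log Q = 1.04 − (0.0592/2)(-2.041) = 1.040 + 0.060 = 1.100 V.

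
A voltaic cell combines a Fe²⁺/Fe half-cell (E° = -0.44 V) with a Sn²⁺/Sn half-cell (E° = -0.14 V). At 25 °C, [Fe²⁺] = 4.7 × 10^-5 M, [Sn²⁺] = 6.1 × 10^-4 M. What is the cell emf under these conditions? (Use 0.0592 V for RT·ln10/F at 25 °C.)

The Sn²⁺/Sn couple has the higher reduction potential and acts as the cathode, so E°_cell = -0.14 − (-0.44) = 0.30 V.
Balancing electrons gives n = 2; the reaction quotient is Q = [Fe²⁺]/[Sn²⁺] = 0.0770.
At 25 °C, E = E° − (0.0592/n) log Q = 0.30 − (0.0592/2)(-1.113) = 0.300 + 0.033 = 0.333 V.

0.333 V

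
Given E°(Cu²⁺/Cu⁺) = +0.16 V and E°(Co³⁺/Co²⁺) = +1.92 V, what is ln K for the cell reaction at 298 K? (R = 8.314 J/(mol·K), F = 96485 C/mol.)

ln K = 68.5

E°_cell = +1.92 − (+0.16) = 1.76 V, with n = 1 electron transferred.
At equilibrium E = 0, so the Nernst equation gives ln K = nFE°/RT = (1)(96485)(1.76)/((8.314)(298)) = 68.54.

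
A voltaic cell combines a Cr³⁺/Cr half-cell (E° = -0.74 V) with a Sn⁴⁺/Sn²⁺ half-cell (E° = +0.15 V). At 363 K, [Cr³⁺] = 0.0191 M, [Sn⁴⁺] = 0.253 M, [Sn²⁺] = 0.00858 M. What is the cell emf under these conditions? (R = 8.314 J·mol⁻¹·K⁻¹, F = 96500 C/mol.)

0.984 V

The Sn⁴⁺/Sn²⁺ couple has the higher reduction potential and acts as the cathode, so E°_cell = +0.15 − (-0.74) = 0.89 V.
Balancing electrons gives n = 6; the reaction quotient is Q = [Cr³⁺]^2·[Sn²⁺]^3/[Sn⁴⁺]^3 = 1.42 × 10^-8.
E = E° − (RT/nF) ln Q = 0.89 − (8.314×363)/(6×96500) × (-18.068) = 0.890 + 0.094 = 0.984 V.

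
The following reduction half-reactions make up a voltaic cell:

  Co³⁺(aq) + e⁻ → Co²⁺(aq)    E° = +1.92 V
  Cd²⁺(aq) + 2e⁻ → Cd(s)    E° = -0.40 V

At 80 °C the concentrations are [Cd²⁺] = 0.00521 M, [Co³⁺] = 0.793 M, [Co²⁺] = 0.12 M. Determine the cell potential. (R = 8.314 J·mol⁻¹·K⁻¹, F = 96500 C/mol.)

2.46 V

The Co³⁺/Co²⁺ couple has the higher reduction potential and acts as the cathode, so E°_cell = +1.92 − (-0.40) = 2.32 V.
Balancing electrons gives n = 2; the reaction quotient is Q = [Cd²⁺]·[Co²⁺]^2/[Co³⁺]^2 = 1.19 × 10^-4.
E = E° − (RT/nF) ln Q = 2.32 − (8.314×353)/(2×96500) × (-9.034) = 2.320 + 0.137 = 2.457 V.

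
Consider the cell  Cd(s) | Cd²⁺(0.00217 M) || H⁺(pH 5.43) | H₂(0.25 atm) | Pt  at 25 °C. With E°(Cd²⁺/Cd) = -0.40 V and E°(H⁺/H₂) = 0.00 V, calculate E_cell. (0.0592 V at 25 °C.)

0.18 V

The hydrogen couple is the cathode, so E°_cell = 0.40 V; n = 2.
[H⁺] = 10^(−5.43) = 3.7 × 10^-6 M, and Q = [Cd²⁺]·P(H₂) / [H⁺]^2 = 3.93 × 10^7.
E = E° − (0.0592/2) log Q = 0.40 − (0.0592/2)(7.594) = 0.175 V.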